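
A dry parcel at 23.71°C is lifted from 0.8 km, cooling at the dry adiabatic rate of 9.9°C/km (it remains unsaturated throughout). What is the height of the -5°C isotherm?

Height above start = (23.71 − (-5)) / 9.9 = 2.9 km
Altitude = 800 m + 2900 m = 3700 m

3.7 km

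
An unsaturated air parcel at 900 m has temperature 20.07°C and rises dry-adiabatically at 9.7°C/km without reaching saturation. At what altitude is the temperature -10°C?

Height above start = (20.07 − (-10)) / 9.7 = 3.1 km
Altitude = 900 m + 3100 m = 4000 m

4000 m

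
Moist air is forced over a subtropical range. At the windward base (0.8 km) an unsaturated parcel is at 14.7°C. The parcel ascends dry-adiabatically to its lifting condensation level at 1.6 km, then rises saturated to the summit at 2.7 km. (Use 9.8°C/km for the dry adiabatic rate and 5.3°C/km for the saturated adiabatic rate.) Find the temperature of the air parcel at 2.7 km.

800–1600 m, dry: Δz = 0.8 km ⇒ ΔT = -7.84°C; T = 6.86°C
1600–2700 m, saturated: Δz = 1.1 km ⇒ ΔT = -5.83°C; T = 1.03°C

1.03°C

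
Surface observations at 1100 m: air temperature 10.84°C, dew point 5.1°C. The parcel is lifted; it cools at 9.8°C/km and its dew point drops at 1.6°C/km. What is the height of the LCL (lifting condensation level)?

T and T_d converge at 9.8 − 1.6 = 8.2°C per km
Height above start = (10.84 − 5.1) / 8.2 = 0.7 km
LCL altitude = 1100 m + 700 m = 1800 m

1800 m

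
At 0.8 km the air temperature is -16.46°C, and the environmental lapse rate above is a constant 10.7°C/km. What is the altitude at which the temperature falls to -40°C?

3 km

Height above start = (-16.46 − (-40)) / 10.7 = 2.2 km
Altitude = 800 m + 2200 m = 3000 m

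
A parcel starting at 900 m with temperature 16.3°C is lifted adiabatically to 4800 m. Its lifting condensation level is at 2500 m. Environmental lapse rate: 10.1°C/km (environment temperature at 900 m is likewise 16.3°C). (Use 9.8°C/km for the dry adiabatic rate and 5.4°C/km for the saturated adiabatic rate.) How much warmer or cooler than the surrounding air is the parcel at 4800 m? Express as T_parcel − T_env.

Parcel:
  900 → 2500 m (dry, 9.8°C/km): ΔT = -9.8 × 1.6 = -15.68°C → T = 0.62°C
  2500 → 4800 m (saturated, 5.4°C/km): ΔT = -5.4 × 2.3 = -12.42°C → T = -11.8°C
Environment:
  900 → 4800 m (environment, 10.1°C/km): ΔT = -10.1 × 3.9 = -39.39°C → T = -23.09°C
T_parcel − T_env = -11.8 − (-23.09) = +11.29°C

+11.29°C (parcel warmer than environment)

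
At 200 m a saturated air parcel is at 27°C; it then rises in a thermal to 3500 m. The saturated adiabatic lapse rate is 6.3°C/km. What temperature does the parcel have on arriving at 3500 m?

200 → 3500 m (saturated adiabatic, 6.3°C/km): ΔT = -6.3 × 3.3 = -20.79°C → T = 6.21°C

6.21°C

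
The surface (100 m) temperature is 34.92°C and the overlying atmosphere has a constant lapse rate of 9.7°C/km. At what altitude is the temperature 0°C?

Height above start = (34.92 − 0) / 9.7 = 3.6 km
Altitude = 100 m + 3600 m = 3700 m

3700 m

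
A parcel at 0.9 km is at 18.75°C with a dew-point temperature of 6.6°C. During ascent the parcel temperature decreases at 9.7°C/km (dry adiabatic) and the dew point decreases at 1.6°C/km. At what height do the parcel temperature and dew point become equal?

T and T_d converge at 9.7 − 1.6 = 8.1°C per km
Height above start = (18.75 − 6.6) / 8.1 = 1.5 km
LCL altitude = 900 m + 1500 m = 2400 m

2.4 km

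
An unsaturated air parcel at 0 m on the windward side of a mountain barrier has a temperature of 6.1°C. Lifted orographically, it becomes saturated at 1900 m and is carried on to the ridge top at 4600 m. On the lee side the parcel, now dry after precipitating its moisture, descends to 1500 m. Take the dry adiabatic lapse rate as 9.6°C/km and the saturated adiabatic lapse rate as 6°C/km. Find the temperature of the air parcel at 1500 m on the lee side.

Dry to 1900 m: -9.6 × 1.9 km = -18.24°C, so T = -12.14°C.
Saturated to 4600 m: -6 × 2.7 km = -16.2°C, so T = -28.34°C.
Dry descent to 1500 m: +9.6 × 3.1 km = +29.76°C, so T = 1.42°C.

1.42°C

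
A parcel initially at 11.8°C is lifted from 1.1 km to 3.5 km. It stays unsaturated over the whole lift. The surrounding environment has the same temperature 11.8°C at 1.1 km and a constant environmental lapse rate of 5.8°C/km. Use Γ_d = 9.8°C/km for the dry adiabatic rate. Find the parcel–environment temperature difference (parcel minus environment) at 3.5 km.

Parcel:
  1100 → 3500 m (dry, 9.8°C/km): ΔT = -9.8 × 2.4 = -23.52°C → T = -11.72°C
Environment:
  1100 → 3500 m (environment, 5.8°C/km): ΔT = -5.8 × 2.4 = -13.92°C → T = -2.12°C
T_parcel − T_env = -11.72 − (-2.12) = -9.6°C

-9.6°C (parcel cooler than environment)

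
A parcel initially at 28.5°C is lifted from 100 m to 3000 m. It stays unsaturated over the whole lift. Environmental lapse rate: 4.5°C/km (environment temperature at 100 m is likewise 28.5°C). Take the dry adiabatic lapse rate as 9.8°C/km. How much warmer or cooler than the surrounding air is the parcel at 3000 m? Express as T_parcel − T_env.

Parcel:
  Dry to 3000 m: -9.8 × 2.9 km = -28.42°C, so T = 0.08°C.
Environment:
  Environment to 3000 m: -4.5 × 2.9 km = -13.05°C, so T = 15.45°C.
T_parcel − T_env = 0.08 − 15.45 = -15.37°C

-15.37°C (parcel cooler than environment)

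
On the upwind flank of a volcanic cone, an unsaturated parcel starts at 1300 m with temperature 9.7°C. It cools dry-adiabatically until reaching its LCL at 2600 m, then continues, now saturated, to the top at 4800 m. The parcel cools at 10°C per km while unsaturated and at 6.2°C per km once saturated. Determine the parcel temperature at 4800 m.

From 1300 m to 2600 m (dry): cools by 10 × 1.3 = 13°C, giving -3.3°C.
From 2600 m to 4800 m (saturated): cools by 6.2 × 2.2 = 13.64°C, giving -16.94°C.

-16.94°C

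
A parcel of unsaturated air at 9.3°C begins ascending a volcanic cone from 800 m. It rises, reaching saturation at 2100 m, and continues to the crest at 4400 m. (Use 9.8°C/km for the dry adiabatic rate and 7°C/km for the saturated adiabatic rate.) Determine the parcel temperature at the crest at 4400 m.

From 800 m to 2100 m (dry): cools by 9.8 × 1.3 = 12.74°C, giving -3.44°C.
From 2100 m to 4400 m (saturated): cools by 7 × 2.3 = 16.1°C, giving -19.54°C.

-19.54°C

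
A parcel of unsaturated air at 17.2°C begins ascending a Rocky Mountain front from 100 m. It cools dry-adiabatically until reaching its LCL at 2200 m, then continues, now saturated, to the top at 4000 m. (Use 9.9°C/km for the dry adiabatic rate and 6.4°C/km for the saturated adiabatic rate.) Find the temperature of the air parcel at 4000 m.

-15.11°C

100–2200 m, dry: Δz = 2.1 km ⇒ ΔT = -20.79°C; T = -3.59°C
2200–4000 m, saturated: Δz = 1.8 km ⇒ ΔT = -11.52°C; T = -15.11°C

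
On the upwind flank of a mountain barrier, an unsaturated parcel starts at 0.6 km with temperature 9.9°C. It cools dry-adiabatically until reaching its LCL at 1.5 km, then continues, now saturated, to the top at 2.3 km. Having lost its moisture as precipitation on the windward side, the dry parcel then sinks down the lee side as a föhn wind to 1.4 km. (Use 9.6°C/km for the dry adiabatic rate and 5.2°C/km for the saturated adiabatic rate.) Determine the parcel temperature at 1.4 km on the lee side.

5.74°C

Dry to 1500 m: -9.6 × 0.9 km = -8.64°C, so T = 1.26°C.
Saturated to 2300 m: -5.2 × 0.8 km = -4.16°C, so T = -2.9°C.
Dry descent to 1400 m: +9.6 × 0.9 km = +8.64°C, so T = 5.74°C.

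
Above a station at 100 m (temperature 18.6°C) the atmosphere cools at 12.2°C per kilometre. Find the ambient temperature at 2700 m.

-13.12°C

100 → 2700 m (environmental, 12.2°C/km): ΔT = -12.2 × 2.6 = -31.72°C → T = -13.12°C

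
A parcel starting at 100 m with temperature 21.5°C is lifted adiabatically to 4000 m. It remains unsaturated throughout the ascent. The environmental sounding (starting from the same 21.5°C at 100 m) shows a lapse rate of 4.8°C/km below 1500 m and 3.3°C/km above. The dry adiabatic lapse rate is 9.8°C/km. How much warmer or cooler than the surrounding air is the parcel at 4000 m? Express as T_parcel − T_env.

Parcel:
  100 → 4000 m (dry, 9.8°C/km): ΔT = -9.8 × 3.9 = -38.22°C → T = -16.72°C
Environment:
  100 → 1500 m (environment, lower layer, 4.8°C/km): ΔT = -4.8 × 1.4 = -6.72°C → T = 14.78°C
  1500 → 4000 m (environment, upper layer, 3.3°C/km): ΔT = -3.3 × 2.5 = -8.25°C → T = 6.53°C
T_parcel − T_env = -16.72 − 6.53 = -23.25°C

-23.25°C (parcel cooler than environment)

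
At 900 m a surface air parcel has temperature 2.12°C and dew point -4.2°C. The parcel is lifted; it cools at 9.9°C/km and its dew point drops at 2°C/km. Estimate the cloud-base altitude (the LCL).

T and T_d converge at 9.9 − 2 = 7.9°C per km
Height above start = (2.12 − (-4.2)) / 7.9 = 0.8 km
LCL altitude = 900 m + 800 m = 1700 m

1700 m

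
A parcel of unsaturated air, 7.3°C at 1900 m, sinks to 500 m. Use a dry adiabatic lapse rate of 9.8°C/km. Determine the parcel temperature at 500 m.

21.02°C

From 1900 m to 500 m (dry adiabatic): warms by 9.8 × 1.4 = 13.72°C, giving 21.02°C.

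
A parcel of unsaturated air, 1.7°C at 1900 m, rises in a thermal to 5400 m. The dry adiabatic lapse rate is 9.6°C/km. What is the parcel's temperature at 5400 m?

Dry adiabatic to 5400 m: -9.6 × 3.5 km = -33.6°C, so T = -31.9°C.

-31.9°C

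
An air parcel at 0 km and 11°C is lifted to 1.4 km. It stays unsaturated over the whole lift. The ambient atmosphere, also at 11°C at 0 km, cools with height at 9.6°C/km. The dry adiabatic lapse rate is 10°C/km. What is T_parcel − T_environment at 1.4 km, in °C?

Parcel:
  From 0 m to 1400 m (dry): cools by 10 × 1.4 = 14°C, giving -3°C.
Environment:
  From 0 m to 1400 m (environment): cools by 9.6 × 1.4 = 13.44°C, giving -2.44°C.
T_parcel − T_env = -3 − (-2.44) = -0.56°C

-0.56°C (parcel cooler than environment)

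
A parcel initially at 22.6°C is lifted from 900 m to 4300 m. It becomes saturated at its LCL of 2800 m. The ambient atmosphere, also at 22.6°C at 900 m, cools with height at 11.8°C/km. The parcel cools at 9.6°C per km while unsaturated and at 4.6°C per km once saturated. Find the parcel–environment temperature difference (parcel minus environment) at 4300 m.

+14.98°C (parcel warmer than environment)

Parcel:
  900 → 2800 m (dry, 9.6°C/km): ΔT = -9.6 × 1.9 = -18.24°C → T = 4.36°C
  2800 → 4300 m (saturated, 4.6°C/km): ΔT = -4.6 × 1.5 = -6.9°C → T = -2.54°C
Environment:
  900 → 4300 m (environment, 11.8°C/km): ΔT = -11.8 × 3.4 = -40.12°C → T = -17.52°C
T_parcel − T_env = -2.54 − (-17.52) = +14.98°C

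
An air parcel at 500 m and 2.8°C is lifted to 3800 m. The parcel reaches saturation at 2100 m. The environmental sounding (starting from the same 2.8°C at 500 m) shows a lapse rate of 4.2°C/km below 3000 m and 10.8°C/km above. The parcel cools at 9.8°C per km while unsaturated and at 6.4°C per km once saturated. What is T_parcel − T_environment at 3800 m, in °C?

Parcel:
  Dry to 2100 m: -9.8 × 1.6 km = -15.68°C, so T = -12.88°C.
  Saturated to 3800 m: -6.4 × 1.7 km = -10.88°C, so T = -23.76°C.
Environment:
  Environment, lower layer to 3000 m: -4.2 × 2.5 km = -10.5°C, so T = -7.7°C.
  Environment, upper layer to 3800 m: -10.8 × 0.8 km = -8.64°C, so T = -16.34°C.
T_parcel − T_env = -23.76 − (-16.34) = -7.42°C

-7.42°C (parcel cooler than environment)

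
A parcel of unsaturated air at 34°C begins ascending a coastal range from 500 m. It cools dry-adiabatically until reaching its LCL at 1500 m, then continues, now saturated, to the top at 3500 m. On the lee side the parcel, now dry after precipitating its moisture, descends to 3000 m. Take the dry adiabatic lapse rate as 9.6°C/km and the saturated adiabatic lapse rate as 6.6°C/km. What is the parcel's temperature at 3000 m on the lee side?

16°C

500–1500 m, dry: Δz = 1 km ⇒ ΔT = -9.6°C; T = 24.4°C
1500–3500 m, saturated: Δz = 2 km ⇒ ΔT = -13.2°C; T = 11.2°C
3500–3000 m, dry descent: Δz = 0.5 km ⇒ ΔT = +4.8°C; T = 16°C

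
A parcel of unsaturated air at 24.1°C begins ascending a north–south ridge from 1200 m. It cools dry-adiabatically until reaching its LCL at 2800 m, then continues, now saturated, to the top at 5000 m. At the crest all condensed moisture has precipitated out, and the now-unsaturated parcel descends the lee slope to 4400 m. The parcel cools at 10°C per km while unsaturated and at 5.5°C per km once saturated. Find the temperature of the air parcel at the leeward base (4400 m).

2°C

1200–2800 m, dry: Δz = 1.6 km ⇒ ΔT = -16°C; T = 8.1°C
2800–5000 m, saturated: Δz = 2.2 km ⇒ ΔT = -12.1°C; T = -4°C
5000–4400 m, dry descent: Δz = 0.6 km ⇒ ΔT = +6°C; T = 2°C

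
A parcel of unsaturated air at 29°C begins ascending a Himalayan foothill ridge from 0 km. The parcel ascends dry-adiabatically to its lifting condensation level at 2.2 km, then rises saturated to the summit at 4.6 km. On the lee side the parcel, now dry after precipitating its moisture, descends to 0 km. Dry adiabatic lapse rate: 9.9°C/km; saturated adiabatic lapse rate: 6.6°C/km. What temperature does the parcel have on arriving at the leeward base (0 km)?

36.92°C

Dry to 2200 m: -9.9 × 2.2 km = -21.78°C, so T = 7.22°C.
Saturated to 4600 m: -6.6 × 2.4 km = -15.84°C, so T = -8.62°C.
Dry descent to 0 m: +9.9 × 4.6 km = +45.54°C, so T = 36.92°C.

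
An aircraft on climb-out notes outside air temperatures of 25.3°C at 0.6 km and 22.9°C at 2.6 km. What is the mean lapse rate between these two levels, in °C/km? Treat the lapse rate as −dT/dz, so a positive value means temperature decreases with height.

Γ = −ΔT/Δz = (25.3 − 22.9) / (2600 − 600) m
  = 2.4°C / 2 km = 1.2°C/km

1.2°C/km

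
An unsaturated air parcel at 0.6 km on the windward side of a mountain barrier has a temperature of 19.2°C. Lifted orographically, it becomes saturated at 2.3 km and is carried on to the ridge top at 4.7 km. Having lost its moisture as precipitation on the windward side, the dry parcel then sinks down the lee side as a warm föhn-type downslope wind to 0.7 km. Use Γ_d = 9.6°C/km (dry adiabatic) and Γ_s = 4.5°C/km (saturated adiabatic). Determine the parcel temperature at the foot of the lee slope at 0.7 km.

30.48°C

600–2300 m, dry: Δz = 1.7 km ⇒ ΔT = -16.32°C; T = 2.88°C
2300–4700 m, saturated: Δz = 2.4 km ⇒ ΔT = -10.8°C; T = -7.92°C
4700–700 m, dry descent: Δz = 4 km ⇒ ΔT = +38.4°C; T = 30.48°C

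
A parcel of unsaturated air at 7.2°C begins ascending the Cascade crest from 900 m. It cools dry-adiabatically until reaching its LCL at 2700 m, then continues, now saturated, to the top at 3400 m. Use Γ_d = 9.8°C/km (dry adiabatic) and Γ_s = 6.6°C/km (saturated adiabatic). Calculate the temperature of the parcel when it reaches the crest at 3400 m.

Dry to 2700 m: -9.8 × 1.8 km = -17.64°C, so T = -10.44°C.
Saturated to 3400 m: -6.6 × 0.7 km = -4.62°C, so T = -15.06°C.

-15.06°C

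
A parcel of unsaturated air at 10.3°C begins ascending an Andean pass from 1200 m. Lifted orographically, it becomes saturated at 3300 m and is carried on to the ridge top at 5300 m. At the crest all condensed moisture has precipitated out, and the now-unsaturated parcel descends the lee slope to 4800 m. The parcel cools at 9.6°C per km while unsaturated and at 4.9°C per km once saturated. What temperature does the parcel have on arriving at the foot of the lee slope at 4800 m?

Dry to 3300 m: -9.6 × 2.1 km = -20.16°C, so T = -9.86°C.
Saturated to 5300 m: -4.9 × 2 km = -9.8°C, so T = -19.66°C.
Dry descent to 4800 m: +9.6 × 0.5 km = +4.8°C, so T = -14.86°C.

-14.86°C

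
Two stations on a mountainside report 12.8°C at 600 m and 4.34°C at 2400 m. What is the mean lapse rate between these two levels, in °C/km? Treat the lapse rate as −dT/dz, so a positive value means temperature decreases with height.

Γ = −ΔT/Δz = (12.8 − 4.34) / (2400 − 600) m
  = 8.46°C / 1.8 km = 4.7°C/km

4.7°C/km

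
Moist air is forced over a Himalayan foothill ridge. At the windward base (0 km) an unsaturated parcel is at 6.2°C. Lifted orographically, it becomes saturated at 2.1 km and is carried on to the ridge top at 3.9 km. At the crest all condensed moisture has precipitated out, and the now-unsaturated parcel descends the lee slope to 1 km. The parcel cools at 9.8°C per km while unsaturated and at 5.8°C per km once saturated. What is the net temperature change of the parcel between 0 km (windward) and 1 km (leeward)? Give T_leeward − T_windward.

-2.6°C

0 → 2100 m (dry, 9.8°C/km): ΔT = -9.8 × 2.1 = -20.58°C → T = -14.38°C
2100 → 3900 m (saturated, 5.8°C/km): ΔT = -5.8 × 1.8 = -10.44°C → T = -24.82°C
3900 → 1000 m (dry descent, 9.8°C/km): ΔT = +9.8 × 2.9 = +28.42°C → T = 3.6°C
Net change vs windward start: 3.6 − 6.2 = -2.6°C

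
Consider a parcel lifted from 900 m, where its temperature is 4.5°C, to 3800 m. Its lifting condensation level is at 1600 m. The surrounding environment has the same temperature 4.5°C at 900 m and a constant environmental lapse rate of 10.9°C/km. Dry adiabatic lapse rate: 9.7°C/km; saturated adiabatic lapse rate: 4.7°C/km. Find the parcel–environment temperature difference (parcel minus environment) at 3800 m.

+14.48°C (parcel warmer than environment)

Parcel:
  900 → 1600 m (dry, 9.7°C/km): ΔT = -9.7 × 0.7 = -6.79°C → T = -2.29°C
  1600 → 3800 m (saturated, 4.7°C/km): ΔT = -4.7 × 2.2 = -10.34°C → T = -12.63°C
Environment:
  900 → 3800 m (environment, 10.9°C/km): ΔT = -10.9 × 2.9 = -31.61°C → T = -27.11°C
T_parcel − T_env = -12.63 − (-27.11) = +14.48°C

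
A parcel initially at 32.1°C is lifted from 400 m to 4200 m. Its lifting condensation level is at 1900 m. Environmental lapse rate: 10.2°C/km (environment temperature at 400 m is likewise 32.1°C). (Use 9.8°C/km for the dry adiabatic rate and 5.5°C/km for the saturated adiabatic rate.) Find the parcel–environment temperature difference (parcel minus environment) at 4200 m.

+11.41°C (parcel warmer than environment)

Parcel:
  400–1900 m, dry: Δz = 1.5 km ⇒ ΔT = -14.7°C; T = 17.4°C
  1900–4200 m, saturated: Δz = 2.3 km ⇒ ΔT = -12.65°C; T = 4.75°C
Environment:
  400–4200 m, environment: Δz = 3.8 km ⇒ ΔT = -38.76°C; T = -6.66°C
T_parcel − T_env = 4.75 − (-6.66) = +11.41°C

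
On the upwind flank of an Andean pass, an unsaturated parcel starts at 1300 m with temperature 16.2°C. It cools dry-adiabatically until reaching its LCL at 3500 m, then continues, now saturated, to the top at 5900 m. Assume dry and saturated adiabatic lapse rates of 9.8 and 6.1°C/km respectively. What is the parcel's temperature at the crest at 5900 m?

1300 → 3500 m (dry, 9.8°C/km): ΔT = -9.8 × 2.2 = -21.56°C → T = -5.36°C
3500 → 5900 m (saturated, 6.1°C/km): ΔT = -6.1 × 2.4 = -14.64°C → T = -20°C

-20°C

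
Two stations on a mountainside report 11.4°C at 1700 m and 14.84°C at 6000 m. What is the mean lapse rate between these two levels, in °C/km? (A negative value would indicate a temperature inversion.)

Γ = −ΔT/Δz = (11.4 − 14.84) / (6000 − 1700) m
  = -3.44°C / 4.3 km = -0.8°C/km

-0.8°C/km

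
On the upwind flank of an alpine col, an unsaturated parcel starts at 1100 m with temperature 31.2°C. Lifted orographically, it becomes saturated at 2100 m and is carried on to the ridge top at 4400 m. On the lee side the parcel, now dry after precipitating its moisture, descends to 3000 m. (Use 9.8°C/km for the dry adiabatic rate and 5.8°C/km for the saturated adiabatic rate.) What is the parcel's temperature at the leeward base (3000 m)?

From 1100 m to 2100 m (dry): cools by 9.8 × 1 = 9.8°C, giving 21.4°C.
From 2100 m to 4400 m (saturated): cools by 5.8 × 2.3 = 13.34°C, giving 8.06°C.
From 4400 m to 3000 m (dry descent): warms by 9.8 × 1.4 = 13.72°C, giving 21.78°C.

21.78°C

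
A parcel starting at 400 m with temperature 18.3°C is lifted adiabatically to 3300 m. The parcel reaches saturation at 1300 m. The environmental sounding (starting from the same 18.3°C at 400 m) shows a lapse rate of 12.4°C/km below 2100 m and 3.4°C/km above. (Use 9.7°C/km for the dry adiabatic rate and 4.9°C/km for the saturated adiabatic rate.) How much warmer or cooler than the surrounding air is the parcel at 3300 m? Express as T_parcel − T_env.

+6.63°C (parcel warmer than environment)

Parcel:
  400–1300 m, dry: Δz = 0.9 km ⇒ ΔT = -8.73°C; T = 9.57°C
  1300–3300 m, saturated: Δz = 2 km ⇒ ΔT = -9.8°C; T = -0.23°C
Environment:
  400–2100 m, environment, lower layer: Δz = 1.7 km ⇒ ΔT = -21.08°C; T = -2.78°C
  2100–3300 m, environment, upper layer: Δz = 1.2 km ⇒ ΔT = -4.08°C; T = -6.86°C
T_parcel − T_env = -0.23 − (-6.86) = +6.63°C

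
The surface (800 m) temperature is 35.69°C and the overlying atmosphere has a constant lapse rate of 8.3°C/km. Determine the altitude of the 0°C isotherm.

5100 m

Height above start = (35.69 − 0) / 8.3 = 4.3 km
Altitude = 800 m + 4300 m = 5100 m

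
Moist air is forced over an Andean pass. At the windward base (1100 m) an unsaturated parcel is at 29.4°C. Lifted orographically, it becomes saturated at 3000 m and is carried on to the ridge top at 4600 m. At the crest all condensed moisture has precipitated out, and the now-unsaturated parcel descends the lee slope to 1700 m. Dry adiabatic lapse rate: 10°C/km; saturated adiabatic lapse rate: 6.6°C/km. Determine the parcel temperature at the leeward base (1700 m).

1100–3000 m, dry: Δz = 1.9 km ⇒ ΔT = -19°C; T = 10.4°C
3000–4600 m, saturated: Δz = 1.6 km ⇒ ΔT = -10.56°C; T = -0.16°C
4600–1700 m, dry descent: Δz = 2.9 km ⇒ ΔT = +29°C; T = 28.84°C

28.84°C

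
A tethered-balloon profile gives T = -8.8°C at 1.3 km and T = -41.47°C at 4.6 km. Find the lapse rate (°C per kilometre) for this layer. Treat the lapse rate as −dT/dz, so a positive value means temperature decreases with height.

9.9°C/km

Γ = −ΔT/Δz = (-8.8 − (-41.47)) / (4600 − 1300) m
  = 32.67°C / 3.3 km = 9.9°C/km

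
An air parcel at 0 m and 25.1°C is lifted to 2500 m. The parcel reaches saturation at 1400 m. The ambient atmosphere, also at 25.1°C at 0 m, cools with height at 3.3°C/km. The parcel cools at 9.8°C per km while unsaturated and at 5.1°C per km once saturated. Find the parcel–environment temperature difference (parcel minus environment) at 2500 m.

-11.08°C (parcel cooler than environment)

Parcel:
  0–1400 m, dry: Δz = 1.4 km ⇒ ΔT = -13.72°C; T = 11.38°C
  1400–2500 m, saturated: Δz = 1.1 km ⇒ ΔT = -5.61°C; T = 5.77°C
Environment:
  0–2500 m, environment: Δz = 2.5 km ⇒ ΔT = -8.25°C; T = 16.85°C
T_parcel − T_env = 5.77 − 16.85 = -11.08°C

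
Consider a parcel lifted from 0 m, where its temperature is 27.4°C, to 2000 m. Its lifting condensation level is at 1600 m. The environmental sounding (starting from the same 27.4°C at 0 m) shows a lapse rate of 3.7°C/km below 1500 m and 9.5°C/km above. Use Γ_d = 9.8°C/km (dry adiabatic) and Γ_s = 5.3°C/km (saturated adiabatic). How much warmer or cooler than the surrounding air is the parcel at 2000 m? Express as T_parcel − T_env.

Parcel:
  0 → 1600 m (dry, 9.8°C/km): ΔT = -9.8 × 1.6 = -15.68°C → T = 11.72°C
  1600 → 2000 m (saturated, 5.3°C/km): ΔT = -5.3 × 0.4 = -2.12°C → T = 9.6°C
Environment:
  0 → 1500 m (environment, lower layer, 3.7°C/km): ΔT = -3.7 × 1.5 = -5.55°C → T = 21.85°C
  1500 → 2000 m (environment, upper layer, 9.5°C/km): ΔT = -9.5 × 0.5 = -4.75°C → T = 17.1°C
T_parcel − T_env = 9.6 − 17.1 = -7.5°C

-7.5°C (parcel cooler than environment)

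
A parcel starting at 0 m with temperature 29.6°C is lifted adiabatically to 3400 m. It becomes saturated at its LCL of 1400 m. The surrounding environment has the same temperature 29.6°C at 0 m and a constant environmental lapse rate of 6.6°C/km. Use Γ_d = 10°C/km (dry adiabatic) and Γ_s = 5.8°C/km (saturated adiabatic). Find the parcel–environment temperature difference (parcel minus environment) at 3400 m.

Parcel:
  From 0 m to 1400 m (dry): cools by 10 × 1.4 = 14°C, giving 15.6°C.
  From 1400 m to 3400 m (saturated): cools by 5.8 × 2 = 11.6°C, giving 4°C.
Environment:
  From 0 m to 3400 m (environment): cools by 6.6 × 3.4 = 22.44°C, giving 7.16°C.
T_parcel − T_env = 4 − 7.16 = -3.16°C

-3.16°C (parcel cooler than environment)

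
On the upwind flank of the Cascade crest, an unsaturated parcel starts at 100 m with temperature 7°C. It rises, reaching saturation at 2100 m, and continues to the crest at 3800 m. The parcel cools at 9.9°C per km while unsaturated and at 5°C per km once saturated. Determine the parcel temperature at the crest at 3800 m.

100–2100 m, dry: Δz = 2 km ⇒ ΔT = -19.8°C; T = -12.8°C
2100–3800 m, saturated: Δz = 1.7 km ⇒ ΔT = -8.5°C; T = -21.3°C

-21.3°C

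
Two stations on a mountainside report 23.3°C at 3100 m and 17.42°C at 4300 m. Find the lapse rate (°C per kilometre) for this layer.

Γ = −ΔT/Δz = (23.3 − 17.42) / (4300 − 3100) m
  = 5.88°C / 1.2 km = 4.9°C/km

4.9°C/km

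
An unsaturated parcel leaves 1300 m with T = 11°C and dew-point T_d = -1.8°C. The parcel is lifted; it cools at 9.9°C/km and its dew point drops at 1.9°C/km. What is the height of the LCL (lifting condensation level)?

2900 m

T and T_d converge at 9.9 − 1.9 = 8°C per km
Height above start = (11 − (-1.8)) / 8 = 1.6 km
LCL altitude = 1300 m + 1600 m = 2900 m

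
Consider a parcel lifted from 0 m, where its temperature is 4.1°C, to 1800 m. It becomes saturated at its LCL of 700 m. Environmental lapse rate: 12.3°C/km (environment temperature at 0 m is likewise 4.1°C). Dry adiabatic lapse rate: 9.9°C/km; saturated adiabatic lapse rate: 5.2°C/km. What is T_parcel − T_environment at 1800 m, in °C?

+9.49°C (parcel warmer than environment)

Parcel:
  From 0 m to 700 m (dry): cools by 9.9 × 0.7 = 6.93°C, giving -2.83°C.
  From 700 m to 1800 m (saturated): cools by 5.2 × 1.1 = 5.72°C, giving -8.55°C.
Environment:
  From 0 m to 1800 m (environment): cools by 12.3 × 1.8 = 22.14°C, giving -18.04°C.
T_parcel − T_env = -8.55 − (-18.04) = +9.49°C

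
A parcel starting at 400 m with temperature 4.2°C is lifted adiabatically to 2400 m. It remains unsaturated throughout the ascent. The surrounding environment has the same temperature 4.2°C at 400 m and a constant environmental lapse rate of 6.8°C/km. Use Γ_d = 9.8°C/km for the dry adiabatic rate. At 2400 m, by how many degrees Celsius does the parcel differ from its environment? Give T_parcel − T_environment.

Parcel:
  Dry to 2400 m: -9.8 × 2 km = -19.6°C, so T = -15.4°C.
Environment:
  Environment to 2400 m: -6.8 × 2 km = -13.6°C, so T = -9.4°C.
T_parcel − T_env = -15.4 − (-9.4) = -6°C

-6°C (parcel cooler than environment)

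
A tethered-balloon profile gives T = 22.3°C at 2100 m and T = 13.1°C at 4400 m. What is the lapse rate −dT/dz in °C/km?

4°C/km

Γ = −ΔT/Δz = (22.3 − 13.1) / (4400 − 2100) m
  = 9.2°C / 2.3 km = 4°C/km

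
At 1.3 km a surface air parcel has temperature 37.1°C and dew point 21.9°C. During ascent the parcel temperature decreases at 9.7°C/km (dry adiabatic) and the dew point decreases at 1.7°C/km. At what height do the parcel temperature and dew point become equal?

3.2 km

T and T_d converge at 9.7 − 1.7 = 8°C per km
Height above start = (37.1 − 21.9) / 8 = 1.9 km
LCL altitude = 1300 m + 1900 m = 3200 m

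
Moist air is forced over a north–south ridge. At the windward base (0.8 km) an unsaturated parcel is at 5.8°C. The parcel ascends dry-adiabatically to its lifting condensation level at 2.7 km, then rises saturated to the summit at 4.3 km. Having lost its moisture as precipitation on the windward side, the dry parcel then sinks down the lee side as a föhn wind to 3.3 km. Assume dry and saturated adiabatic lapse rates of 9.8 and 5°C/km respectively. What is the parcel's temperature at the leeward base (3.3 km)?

800 → 2700 m (dry, 9.8°C/km): ΔT = -9.8 × 1.9 = -18.62°C → T = -12.82°C
2700 → 4300 m (saturated, 5°C/km): ΔT = -5 × 1.6 = -8°C → T = -20.82°C
4300 → 3300 m (dry descent, 9.8°C/km): ΔT = +9.8 × 1 = +9.8°C → T = -11.02°C

-11.02°C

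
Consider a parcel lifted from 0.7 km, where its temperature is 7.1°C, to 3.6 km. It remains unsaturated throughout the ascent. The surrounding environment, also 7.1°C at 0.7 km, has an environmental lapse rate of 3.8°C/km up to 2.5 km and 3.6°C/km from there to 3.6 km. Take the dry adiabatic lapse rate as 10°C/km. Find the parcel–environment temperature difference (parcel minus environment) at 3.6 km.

-18.2°C (parcel cooler than environment)

Parcel:
  Dry to 3600 m: -10 × 2.9 km = -29°C, so T = -21.9°C.
Environment:
  Environment, lower layer to 2500 m: -3.8 × 1.8 km = -6.84°C, so T = 0.26°C.
  Environment, upper layer to 3600 m: -3.6 × 1.1 km = -3.96°C, so T = -3.7°C.
T_parcel − T_env = -21.9 − (-3.7) = -18.2°C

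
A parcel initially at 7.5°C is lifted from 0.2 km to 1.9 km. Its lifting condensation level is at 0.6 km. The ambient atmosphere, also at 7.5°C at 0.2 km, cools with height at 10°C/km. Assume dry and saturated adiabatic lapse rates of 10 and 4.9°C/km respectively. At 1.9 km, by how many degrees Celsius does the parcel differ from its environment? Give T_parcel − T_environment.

+6.63°C (parcel warmer than environment)

Parcel:
  From 200 m to 600 m (dry): cools by 10 × 0.4 = 4°C, giving 3.5°C.
  From 600 m to 1900 m (saturated): cools by 4.9 × 1.3 = 6.37°C, giving -2.87°C.
Environment:
  From 200 m to 1900 m (environment): cools by 10 × 1.7 = 17°C, giving -9.5°C.
T_parcel − T_env = -2.87 − (-9.5) = +6.63°C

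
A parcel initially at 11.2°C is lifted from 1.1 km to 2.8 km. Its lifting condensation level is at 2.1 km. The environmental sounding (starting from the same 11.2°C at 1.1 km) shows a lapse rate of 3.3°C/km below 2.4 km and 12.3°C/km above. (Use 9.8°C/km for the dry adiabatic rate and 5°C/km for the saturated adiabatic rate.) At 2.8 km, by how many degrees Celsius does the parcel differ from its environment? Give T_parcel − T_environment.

Parcel:
  Dry to 2100 m: -9.8 × 1 km = -9.8°C, so T = 1.4°C.
  Saturated to 2800 m: -5 × 0.7 km = -3.5°C, so T = -2.1°C.
Environment:
  Environment, lower layer to 2400 m: -3.3 × 1.3 km = -4.29°C, so T = 6.91°C.
  Environment, upper layer to 2800 m: -12.3 × 0.4 km = -4.92°C, so T = 1.99°C.
T_parcel − T_env = -2.1 − 1.99 = -4.09°C

-4.09°C (parcel cooler than environment)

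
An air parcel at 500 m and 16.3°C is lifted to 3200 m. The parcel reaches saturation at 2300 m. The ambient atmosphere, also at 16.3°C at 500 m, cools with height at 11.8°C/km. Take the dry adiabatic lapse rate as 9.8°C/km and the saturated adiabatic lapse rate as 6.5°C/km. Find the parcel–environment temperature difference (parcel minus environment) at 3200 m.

Parcel:
  500 → 2300 m (dry, 9.8°C/km): ΔT = -9.8 × 1.8 = -17.64°C → T = -1.34°C
  2300 → 3200 m (saturated, 6.5°C/km): ΔT = -6.5 × 0.9 = -5.85°C → T = -7.19°C
Environment:
  500 → 3200 m (environment, 11.8°C/km): ΔT = -11.8 × 2.7 = -31.86°C → T = -15.56°C
T_parcel − T_env = -7.19 − (-15.56) = +8.37°C

+8.37°C (parcel warmer than environment)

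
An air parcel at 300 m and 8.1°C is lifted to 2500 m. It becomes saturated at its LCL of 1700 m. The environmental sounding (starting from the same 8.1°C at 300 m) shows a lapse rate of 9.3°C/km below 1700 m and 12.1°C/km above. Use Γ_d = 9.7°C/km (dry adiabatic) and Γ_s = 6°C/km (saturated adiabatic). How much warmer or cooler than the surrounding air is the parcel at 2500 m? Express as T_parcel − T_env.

+4.32°C (parcel warmer than environment)

Parcel:
  Dry to 1700 m: -9.7 × 1.4 km = -13.58°C, so T = -5.48°C.
  Saturated to 2500 m: -6 × 0.8 km = -4.8°C, so T = -10.28°C.
Environment:
  Environment, lower layer to 1700 m: -9.3 × 1.4 km = -13.02°C, so T = -4.92°C.
  Environment, upper layer to 2500 m: -12.1 × 0.8 km = -9.68°C, so T = -14.6°C.
T_parcel − T_env = -10.28 − (-14.6) = +4.32°C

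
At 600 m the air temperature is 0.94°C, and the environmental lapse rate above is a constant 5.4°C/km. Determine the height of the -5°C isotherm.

1700 m

Height above start = (0.94 − (-5)) / 5.4 = 1.1 km
Altitude = 600 m + 1100 m = 1700 m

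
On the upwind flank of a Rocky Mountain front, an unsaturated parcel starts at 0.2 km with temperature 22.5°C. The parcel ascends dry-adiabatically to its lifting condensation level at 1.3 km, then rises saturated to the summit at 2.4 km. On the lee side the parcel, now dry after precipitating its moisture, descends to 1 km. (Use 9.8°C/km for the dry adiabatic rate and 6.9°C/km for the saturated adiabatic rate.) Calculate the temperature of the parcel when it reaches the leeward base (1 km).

17.85°C

From 200 m to 1300 m (dry): cools by 9.8 × 1.1 = 10.78°C, giving 11.72°C.
From 1300 m to 2400 m (saturated): cools by 6.9 × 1.1 = 7.59°C, giving 4.13°C.
From 2400 m to 1000 m (dry descent): warms by 9.8 × 1.4 = 13.72°C, giving 17.85°C.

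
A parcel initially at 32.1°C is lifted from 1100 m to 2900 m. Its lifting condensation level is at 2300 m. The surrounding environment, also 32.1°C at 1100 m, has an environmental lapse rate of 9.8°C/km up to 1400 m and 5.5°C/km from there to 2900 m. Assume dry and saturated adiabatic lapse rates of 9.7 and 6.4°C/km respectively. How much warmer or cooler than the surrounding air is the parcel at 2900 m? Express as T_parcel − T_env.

-4.29°C (parcel cooler than environment)

Parcel:
  Dry to 2300 m: -9.7 × 1.2 km = -11.64°C, so T = 20.46°C.
  Saturated to 2900 m: -6.4 × 0.6 km = -3.84°C, so T = 16.62°C.
Environment:
  Environment, lower layer to 1400 m: -9.8 × 0.3 km = -2.94°C, so T = 29.16°C.
  Environment, upper layer to 2900 m: -5.5 × 1.5 km = -8.25°C, so T = 20.91°C.
T_parcel − T_env = 16.62 − 20.91 = -4.29°C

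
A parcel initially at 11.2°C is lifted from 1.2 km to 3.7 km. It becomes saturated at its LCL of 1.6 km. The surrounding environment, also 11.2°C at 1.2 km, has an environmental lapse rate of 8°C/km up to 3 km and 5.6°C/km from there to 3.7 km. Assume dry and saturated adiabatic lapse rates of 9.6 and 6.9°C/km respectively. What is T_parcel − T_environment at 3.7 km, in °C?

Parcel:
  From 1200 m to 1600 m (dry): cools by 9.6 × 0.4 = 3.84°C, giving 7.36°C.
  From 1600 m to 3700 m (saturated): cools by 6.9 × 2.1 = 14.49°C, giving -7.13°C.
Environment:
  From 1200 m to 3000 m (environment, lower layer): cools by 8 × 1.8 = 14.4°C, giving -3.2°C.
  From 3000 m to 3700 m (environment, upper layer): cools by 5.6 × 0.7 = 3.92°C, giving -7.12°C.
T_parcel − T_env = -7.13 − (-7.12) = -0.01°C

-0.01°C (parcel cooler than environment)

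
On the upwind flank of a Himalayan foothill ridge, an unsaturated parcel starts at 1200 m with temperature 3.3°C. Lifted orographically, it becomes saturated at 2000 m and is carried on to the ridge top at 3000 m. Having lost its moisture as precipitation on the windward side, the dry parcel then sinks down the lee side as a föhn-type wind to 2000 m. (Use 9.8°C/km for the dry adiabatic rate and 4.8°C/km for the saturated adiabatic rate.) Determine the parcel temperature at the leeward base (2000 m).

From 1200 m to 2000 m (dry): cools by 9.8 × 0.8 = 7.84°C, giving -4.54°C.
From 2000 m to 3000 m (saturated): cools by 4.8 × 1 = 4.8°C, giving -9.34°C.
From 3000 m to 2000 m (dry descent): warms by 9.8 × 1 = 9.8°C, giving 0.46°C.

0.46°C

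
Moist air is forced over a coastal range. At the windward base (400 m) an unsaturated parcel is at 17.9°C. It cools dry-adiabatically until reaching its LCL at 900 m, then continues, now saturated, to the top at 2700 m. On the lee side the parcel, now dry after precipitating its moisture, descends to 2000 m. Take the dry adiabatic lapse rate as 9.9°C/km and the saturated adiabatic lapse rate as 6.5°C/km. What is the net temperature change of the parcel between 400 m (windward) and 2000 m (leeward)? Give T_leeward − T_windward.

-9.72°C

Dry to 900 m: -9.9 × 0.5 km = -4.95°C, so T = 12.95°C.
Saturated to 2700 m: -6.5 × 1.8 km = -11.7°C, so T = 1.25°C.
Dry descent to 2000 m: +9.9 × 0.7 km = +6.93°C, so T = 8.18°C.
Net change vs windward start: 8.18 − 17.9 = -9.72°C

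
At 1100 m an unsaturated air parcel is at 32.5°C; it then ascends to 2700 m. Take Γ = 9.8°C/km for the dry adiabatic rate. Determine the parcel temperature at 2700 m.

1100 → 2700 m (dry adiabatic, 9.8°C/km): ΔT = -9.8 × 1.6 = -15.68°C → T = 16.82°C

16.82°C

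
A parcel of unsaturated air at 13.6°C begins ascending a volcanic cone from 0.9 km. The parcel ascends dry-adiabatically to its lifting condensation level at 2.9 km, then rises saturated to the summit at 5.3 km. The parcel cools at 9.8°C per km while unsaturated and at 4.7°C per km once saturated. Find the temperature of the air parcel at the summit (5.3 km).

900 → 2900 m (dry, 9.8°C/km): ΔT = -9.8 × 2 = -19.6°C → T = -6°C
2900 → 5300 m (saturated, 4.7°C/km): ΔT = -4.7 × 2.4 = -11.28°C → T = -17.28°C

-17.28°C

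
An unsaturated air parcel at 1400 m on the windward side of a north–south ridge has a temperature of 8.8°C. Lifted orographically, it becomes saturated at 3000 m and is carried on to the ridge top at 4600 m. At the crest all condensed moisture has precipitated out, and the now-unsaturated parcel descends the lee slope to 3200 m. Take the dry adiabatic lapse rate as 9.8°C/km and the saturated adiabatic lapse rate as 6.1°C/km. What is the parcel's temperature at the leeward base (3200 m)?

From 1400 m to 3000 m (dry): cools by 9.8 × 1.6 = 15.68°C, giving -6.88°C.
From 3000 m to 4600 m (saturated): cools by 6.1 × 1.6 = 9.76°C, giving -16.64°C.
From 4600 m to 3200 m (dry descent): warms by 9.8 × 1.4 = 13.72°C, giving -2.92°C.

-2.92°C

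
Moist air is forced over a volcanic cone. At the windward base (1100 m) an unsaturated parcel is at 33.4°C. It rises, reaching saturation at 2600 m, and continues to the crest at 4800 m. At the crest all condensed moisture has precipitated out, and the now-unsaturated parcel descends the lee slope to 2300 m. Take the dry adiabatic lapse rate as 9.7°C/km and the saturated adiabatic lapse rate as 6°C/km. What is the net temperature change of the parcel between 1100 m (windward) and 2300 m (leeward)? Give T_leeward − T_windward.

1100–2600 m, dry: Δz = 1.5 km ⇒ ΔT = -14.55°C; T = 18.85°C
2600–4800 m, saturated: Δz = 2.2 km ⇒ ΔT = -13.2°C; T = 5.65°C
4800–2300 m, dry descent: Δz = 2.5 km ⇒ ΔT = +24.25°C; T = 29.9°C
Net change vs windward start: 29.9 − 33.4 = -3.5°C

-3.5°C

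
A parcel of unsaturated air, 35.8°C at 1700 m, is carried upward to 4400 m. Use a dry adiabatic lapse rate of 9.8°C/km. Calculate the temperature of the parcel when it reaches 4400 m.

Dry adiabatic to 4400 m: -9.8 × 2.7 km = -26.46°C, so T = 9.34°C.

9.34°C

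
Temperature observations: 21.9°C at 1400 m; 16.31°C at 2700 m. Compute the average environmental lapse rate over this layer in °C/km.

4.3°C/km

Γ = −ΔT/Δz = (21.9 − 16.31) / (2700 − 1400) m
  = 5.59°C / 1.3 km = 4.3°C/km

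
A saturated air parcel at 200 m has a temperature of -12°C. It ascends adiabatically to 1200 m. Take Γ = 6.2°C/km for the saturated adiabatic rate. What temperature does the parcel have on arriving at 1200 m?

-18.2°C

200 → 1200 m (saturated adiabatic, 6.2°C/km): ΔT = -6.2 × 1 = -6.2°C → T = -18.2°C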